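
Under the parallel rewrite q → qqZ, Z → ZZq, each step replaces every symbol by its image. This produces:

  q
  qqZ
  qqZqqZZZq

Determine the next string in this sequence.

Rewriting each symbol of qqZqqZZZq: q→qqZ, q→qqZ, Z→ZZq, q→qqZ, q→qqZ, Z→ZZq, Z→ZZq, Z→ZZq, q→qqZ, which concatenates to qqZ qqZ ZZq qqZ qqZ ZZq ZZq ZZq qqZ.

qqZqqZZZqqqZqqZZZqZZqZZqqqZ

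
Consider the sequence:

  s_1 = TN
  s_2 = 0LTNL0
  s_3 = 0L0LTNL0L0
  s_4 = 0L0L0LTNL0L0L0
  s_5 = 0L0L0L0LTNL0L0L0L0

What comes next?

0L0L0L0L0LTNL0L0L0L0L0

Every step adds 0L to the front and L0 to the end of the previous string.
One more step from 0L0L0L0LTNL0L0L0L0 gives the answer.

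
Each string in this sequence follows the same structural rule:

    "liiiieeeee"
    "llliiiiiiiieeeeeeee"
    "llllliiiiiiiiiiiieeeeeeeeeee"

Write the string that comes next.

The n-th term is 2n-1 l's then 4n i's then 3n+2 e's (n = 1, 2, …).
Setting n = 4 gives 7, 16, 14 characters in each block.

llllllliiiiiiiiiiiiiiiieeeeeeeeeeeeee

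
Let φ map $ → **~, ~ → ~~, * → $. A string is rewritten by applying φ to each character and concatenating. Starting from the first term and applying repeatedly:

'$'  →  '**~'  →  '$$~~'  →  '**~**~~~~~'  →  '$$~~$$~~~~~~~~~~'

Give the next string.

Replace each of the 16 characters of $$~~$$~~~~~~~~~~ in place — **~ **~ ~~ ~~ **~ **~ ~~ ~~ ~~ ~~ ~~ ~~ ~~ ~~ ~~ ~~ — and concatenate.

**~**~~~~~**~**~~~~~~~~~~~~~~~~~~~~~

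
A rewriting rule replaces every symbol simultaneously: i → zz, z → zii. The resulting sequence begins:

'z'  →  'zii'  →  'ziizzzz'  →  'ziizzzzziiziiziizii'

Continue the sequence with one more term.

Rewriting the 19 symbols of ziizzzzziiziiziizii one by one yields zii zz zz zii zii zii zii zii zz zz zii zz zz zii zz zz zii zz zz; concatenated:

ziizzzzziiziiziiziiziizzzzziizzzzziizzzzziizzzz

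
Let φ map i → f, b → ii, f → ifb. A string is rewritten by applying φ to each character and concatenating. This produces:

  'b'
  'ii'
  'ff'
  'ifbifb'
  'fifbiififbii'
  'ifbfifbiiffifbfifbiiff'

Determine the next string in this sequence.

Rewriting the 22 symbols of ifbfifbiiffifbfifbiiff one by one yields f ifb ii ifb f ifb ii f f ifb ifb f ifb ii ifb f ifb ii f f ifb ifb; concatenated:

fifbiiifbfifbiiffifbifbfifbiiifbfifbiiffifbifb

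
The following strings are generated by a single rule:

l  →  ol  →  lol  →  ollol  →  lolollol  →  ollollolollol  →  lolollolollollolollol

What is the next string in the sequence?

From term 3 onward, concatenate the second-to-last term with the last: l·ol = lol, ol·lol = ollol, …
Continuing: ollollolollol · lolollolollollolollol gives term 8.

ollollolollollolollolollollolollol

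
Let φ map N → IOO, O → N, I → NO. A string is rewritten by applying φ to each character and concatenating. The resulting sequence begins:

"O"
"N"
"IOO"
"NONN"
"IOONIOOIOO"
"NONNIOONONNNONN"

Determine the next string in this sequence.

Rewriting the 15 symbols of NONNIOONONNNONN one by one yields IOO N IOO IOO NO N N IOO N IOO IOO IOO N IOO IOO; concatenated:

IOONIOOIOONONNIOONIOOIOOIOONIOOIOO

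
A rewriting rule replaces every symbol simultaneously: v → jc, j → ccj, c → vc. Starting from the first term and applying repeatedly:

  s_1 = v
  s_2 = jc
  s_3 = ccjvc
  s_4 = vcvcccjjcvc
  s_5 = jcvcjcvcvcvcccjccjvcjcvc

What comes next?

φ(jcvcjcvcvcvcccjccjvcjcvc) expands symbol-by-symbol to ccj vc jc vc ccj vc jc vc jc vc jc vc vc vc ccj vc vc ccj jc vc ccj vc jc vc; joining the 24 pieces gives the next term.

ccjvcjcvcccjvcjcvcjcvcjcvcvcvcccjvcvcccjjcvcccjvcjcvc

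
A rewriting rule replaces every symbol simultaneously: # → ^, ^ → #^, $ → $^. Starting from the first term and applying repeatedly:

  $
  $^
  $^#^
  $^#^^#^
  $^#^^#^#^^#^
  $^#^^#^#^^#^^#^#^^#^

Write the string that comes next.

$^#^^#^#^^#^^#^#^^#^#^^#^^#^#^^#^

Applying the rule to each of the 20 symbols of $^#^^#^#^^#^^#^#^^#^ gives the pieces $^ #^ ^ #^ #^ ^ #^ ^ #^ #^ ^ #^ #^ ^ #^ ^ #^ #^ ^ #^, which concatenate to the answer.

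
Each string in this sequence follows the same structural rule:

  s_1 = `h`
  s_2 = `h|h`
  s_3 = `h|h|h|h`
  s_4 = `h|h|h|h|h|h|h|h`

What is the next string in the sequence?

h|h|h|h|h|h|h|h|h|h|h|h|h|h|h|h

Every step duplicates the string with '|' between the halves.
One more doubling of h|h|h|h|h|h|h|h gives the answer.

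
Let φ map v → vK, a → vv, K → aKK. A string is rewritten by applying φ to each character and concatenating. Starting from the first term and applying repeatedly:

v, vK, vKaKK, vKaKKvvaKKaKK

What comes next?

Applying the rule to each of the 13 symbols of vKaKKvvaKKaKK gives the pieces vK aKK vv aKK aKK vK vK vv aKK aKK vv aKK aKK, which concatenate to the answer.

vKaKKvvaKKaKKvKvKvvaKKaKKvvaKKaKK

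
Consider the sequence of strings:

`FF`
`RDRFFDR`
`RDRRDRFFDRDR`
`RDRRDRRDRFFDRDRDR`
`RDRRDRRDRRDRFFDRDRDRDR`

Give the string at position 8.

Every step adds RDR to the front and DR to the end of the previous string.
From RDRRDRRDRRDRFFDRDRDRDR, 3 further steps: RDRRDRRDRRDRFFDRDRDRDR → RDRRDRRDRRDRRDRFFDRDRDRDRDR → RDRRDRRDRRDRRDRRDRFFDRDRDRDRDRDR → (answer).

RDRRDRRDRRDRRDRRDRRDRFFDRDRDRDRDRDRDR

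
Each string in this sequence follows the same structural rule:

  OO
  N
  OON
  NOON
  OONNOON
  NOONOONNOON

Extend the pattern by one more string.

This is a Fibonacci-style word recurrence s(k) = s(k−2)·s(k−1): e.g. OO·N = OON.
Continuing: OONNOON · NOONOONNOON gives term 7.

OONNOONNOONOONNOON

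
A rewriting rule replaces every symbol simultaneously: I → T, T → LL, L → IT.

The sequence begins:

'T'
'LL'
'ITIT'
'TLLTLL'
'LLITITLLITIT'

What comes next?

ITITTLLTLLITITTLLTLL

Apply φ to LLITITLLITIT symbol by symbol: L→IT, L→IT, I→T, T→LL, I→T, T→LL, L→IT, L→IT, I→T, T→LL, I→T, T→LL; joined: IT IT T LL T LL IT IT T LL T LL.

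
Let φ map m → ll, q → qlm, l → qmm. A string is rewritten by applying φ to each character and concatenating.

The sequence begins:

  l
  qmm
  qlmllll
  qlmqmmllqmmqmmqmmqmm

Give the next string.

qlmqmmllqlmllllqmmqmmqlmllllqlmllllqlmllllqlmllll

φ(qlmqmmllqmmqmmqmmqmm) expands symbol-by-symbol to qlm qmm ll qlm ll ll qmm qmm qlm ll ll qlm ll ll qlm ll ll qlm ll ll; joining the 20 pieces gives the next term.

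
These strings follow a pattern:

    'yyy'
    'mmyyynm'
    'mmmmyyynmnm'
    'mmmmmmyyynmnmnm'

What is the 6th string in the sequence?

mmmmmmmmmmyyynmnmnmnmnm

Every step adds mm to the front and nm to the end of the previous string.
From mmmmmmyyynmnmnm, 2 further steps: mmmmmmyyynmnmnm → mmmmmmmmyyynmnmnmnm → (answer).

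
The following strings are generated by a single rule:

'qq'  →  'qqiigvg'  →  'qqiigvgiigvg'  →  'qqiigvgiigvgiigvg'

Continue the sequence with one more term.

The strings grow by a fixed suffix iigvg each time.
Applying this once more to qqiigvgiigvgiigvg:

qqiigvgiigvgiigvgiigvg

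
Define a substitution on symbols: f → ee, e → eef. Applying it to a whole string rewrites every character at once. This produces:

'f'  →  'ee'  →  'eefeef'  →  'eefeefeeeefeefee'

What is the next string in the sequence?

Rewriting the 16 symbols of eefeefeeeefeefee one by one yields eef eef ee eef eef ee eef eef eef eef ee eef eef ee eef eef; concatenated:

eefeefeeeefeefeeeefeefeefeefeeeefeefeeeefeef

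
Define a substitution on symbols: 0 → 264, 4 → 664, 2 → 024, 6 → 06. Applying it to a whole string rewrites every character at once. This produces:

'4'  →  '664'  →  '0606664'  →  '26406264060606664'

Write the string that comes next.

Rewriting the 17 symbols of 26406264060606664 one by one yields 024 06 664 264 06 024 06 664 264 06 264 06 264 06 06 06 664; concatenated:

0240666426406024066642640626406264060606664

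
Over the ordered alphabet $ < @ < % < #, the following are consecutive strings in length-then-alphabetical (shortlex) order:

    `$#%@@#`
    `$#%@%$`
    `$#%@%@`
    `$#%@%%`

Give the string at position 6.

$#%@#$

Continuing the enumeration 2 steps past $#%@%%: $#%@%% → $#%@%# → (answer).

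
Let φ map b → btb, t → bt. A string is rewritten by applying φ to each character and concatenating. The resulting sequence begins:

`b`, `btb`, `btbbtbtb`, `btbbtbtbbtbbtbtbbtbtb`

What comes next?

φ(btbbtbtbbtbbtbtbbtbtb) expands symbol-by-symbol to btb bt btb btb bt btb bt btb btb bt btb btb bt btb bt btb btb bt btb bt btb; joining the 21 pieces gives the next term.

btbbtbtbbtbbtbtbbtbtbbtbbtbtbbtbbtbtbbtbtbbtbbtbtbbtbtb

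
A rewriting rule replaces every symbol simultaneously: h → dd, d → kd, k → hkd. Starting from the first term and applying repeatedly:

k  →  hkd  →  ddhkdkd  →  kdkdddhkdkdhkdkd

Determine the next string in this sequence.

hkdkdhkdkdkdkdddhkdkdhkdkdddhkdkdhkdkd

Replace each of the 16 characters of kdkdddhkdkdhkdkd in place — hkd kd hkd kd kd kd dd hkd kd hkd kd dd hkd kd hkd kd — and concatenate.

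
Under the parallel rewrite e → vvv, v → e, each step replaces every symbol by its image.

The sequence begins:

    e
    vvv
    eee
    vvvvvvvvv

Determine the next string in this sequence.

eeeeeeeee

Apply φ to vvvvvvvvv symbol by symbol: v→e, v→e, v→e, v→e, v→e, v→e, v→e, v→e, v→e; joined: e e e e e e e e e.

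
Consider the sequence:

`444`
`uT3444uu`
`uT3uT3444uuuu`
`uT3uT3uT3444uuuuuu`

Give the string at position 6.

Each term wraps the previous one in uT3 on the left and uu on the right.
From uT3uT3uT3444uuuuuu, 2 further steps: uT3uT3uT3444uuuuuu → uT3uT3uT3uT3444uuuuuuuu → (answer).

uT3uT3uT3uT3uT3444uuuuuuuuuu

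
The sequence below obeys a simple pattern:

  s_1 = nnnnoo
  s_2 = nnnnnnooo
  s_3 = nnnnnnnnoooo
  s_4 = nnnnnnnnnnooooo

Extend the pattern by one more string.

nnnnnnnnnnnnoooooo

Each string has the form n^{2n} o^{n}, where the shown terms are n = 2, 3, 4, 5.
Setting n = 6 gives 12, 6 characters in each block.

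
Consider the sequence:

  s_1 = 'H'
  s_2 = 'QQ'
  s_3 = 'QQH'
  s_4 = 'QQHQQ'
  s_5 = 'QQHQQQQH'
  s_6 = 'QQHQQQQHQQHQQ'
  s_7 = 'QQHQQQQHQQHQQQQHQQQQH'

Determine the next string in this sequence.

QQHQQQQHQQHQQQQHQQQQHQQHQQQQHQQHQQ

Each term (from the third on) is the previous term followed by the one before it: term 3 = QQ·H = QQH.
So term 8 is QQHQQQQHQQHQQQQHQQQQH·QQHQQQQHQQHQQ.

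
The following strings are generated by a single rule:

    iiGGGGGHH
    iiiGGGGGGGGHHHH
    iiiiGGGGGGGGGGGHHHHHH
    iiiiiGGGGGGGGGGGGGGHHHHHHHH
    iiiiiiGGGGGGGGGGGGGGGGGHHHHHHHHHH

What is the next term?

Term n consists of n+1 i's, followed by 3n+2 G's, followed by 2n H's (n = 1, 2, …).
For the next term, n = 6, so the run lengths are 7, 20, 12.

iiiiiiiGGGGGGGGGGGGGGGGGGGGHHHHHHHHHHHH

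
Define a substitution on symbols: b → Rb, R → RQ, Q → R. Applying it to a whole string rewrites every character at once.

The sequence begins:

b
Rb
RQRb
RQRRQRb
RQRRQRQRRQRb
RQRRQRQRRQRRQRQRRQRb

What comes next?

Applying the rule to each of the 20 symbols of RQRRQRQRRQRRQRQRRQRb gives the pieces RQ R RQ RQ R RQ R RQ RQ R RQ RQ R RQ R RQ RQ R RQ Rb, which concatenate to the answer.

RQRRQRQRRQRRQRQRRQRQRRQRRQRQRRQRb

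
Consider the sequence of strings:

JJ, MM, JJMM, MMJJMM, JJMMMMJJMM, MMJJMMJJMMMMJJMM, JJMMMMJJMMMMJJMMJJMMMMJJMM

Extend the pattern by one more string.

From term 3 onward, concatenate the second-to-last term with the last: JJ·MM = JJMM, MM·JJMM = MMJJMM, …
Continuing: MMJJMMJJMMMMJJMM · JJMMMMJJMMMMJJMMJJMMMMJJMM gives term 8.

MMJJMMJJMMMMJJMMJJMMMMJJMMMMJJMMJJMMMMJJMM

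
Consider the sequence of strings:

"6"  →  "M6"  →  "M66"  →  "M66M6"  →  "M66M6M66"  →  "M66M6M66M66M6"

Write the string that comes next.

Each term (from the third on) is the previous term followed by the one before it: term 3 = M6·6 = M66.
Continuing: M66M6M66M66M6 · M66M6M66 gives term 7.

M66M6M66M66M6M66M6M66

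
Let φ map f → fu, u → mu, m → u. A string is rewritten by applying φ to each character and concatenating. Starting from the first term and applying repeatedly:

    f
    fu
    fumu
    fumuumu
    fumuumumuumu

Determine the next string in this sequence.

Expanding fumuumumuumu: f→fu, u→mu, m→u, u→mu, u→mu, m→u, u→mu, m→u, u→mu, u→mu, m→u, u→mu. Concatenated: fu mu u mu mu u mu u mu mu u mu.

fumuumumuumuumumuumu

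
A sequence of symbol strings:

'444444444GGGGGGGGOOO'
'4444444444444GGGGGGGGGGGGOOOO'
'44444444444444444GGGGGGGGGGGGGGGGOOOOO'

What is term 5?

The n-th term is 4n+1 4's then 4n G's then n+1 O's, where the shown terms are n = 2, 3, 4.
For term 5, n = 6, so the run lengths are 25, 24, 7.

4444444444444444444444444GGGGGGGGGGGGGGGGGGGGGGGGOOOOOOO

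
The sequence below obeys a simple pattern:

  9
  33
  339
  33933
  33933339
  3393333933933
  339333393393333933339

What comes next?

3393333933933339333393393333933933

This is a Fibonacci-style word recurrence s(k) = s(k−1)·s(k−2): e.g. 33·9 = 339.
Continuing: 339333393393333933339 · 3393333933933 gives term 8.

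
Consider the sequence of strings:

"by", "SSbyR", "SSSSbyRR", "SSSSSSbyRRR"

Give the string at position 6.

Each term wraps the previous one in SS on the left and R on the right.
From SSSSSSbyRRR, 2 further steps: SSSSSSbyRRR → SSSSSSSSbyRRRR → (answer).

SSSSSSSSSSbyRRRRR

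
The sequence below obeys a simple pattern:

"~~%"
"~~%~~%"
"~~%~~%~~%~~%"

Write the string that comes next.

s(k+1) = s(k)·s(k) — each term doubles the last.
Doubling ~~%~~%~~%~~%:

~~%~~%~~%~~%~~%~~%~~%~~%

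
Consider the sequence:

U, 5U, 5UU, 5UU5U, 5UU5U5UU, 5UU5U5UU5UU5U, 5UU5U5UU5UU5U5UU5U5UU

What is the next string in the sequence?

Each term (from the third on) is the previous term followed by the one before it: term 3 = 5U·U = 5UU.
So term 8 is 5UU5U5UU5UU5U5UU5U5UU·5UU5U5UU5UU5U.

5UU5U5UU5UU5U5UU5U5UU5UU5U5UU5UU5U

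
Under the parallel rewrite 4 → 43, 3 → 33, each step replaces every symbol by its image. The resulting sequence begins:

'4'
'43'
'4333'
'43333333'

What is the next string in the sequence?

4333333333333333

Rewriting each symbol of 43333333: 4→43, 3→33, 3→33, 3→33, 3→33, 3→33, 3→33, 3→33, which concatenates to 43 33 33 33 33 33 33 33.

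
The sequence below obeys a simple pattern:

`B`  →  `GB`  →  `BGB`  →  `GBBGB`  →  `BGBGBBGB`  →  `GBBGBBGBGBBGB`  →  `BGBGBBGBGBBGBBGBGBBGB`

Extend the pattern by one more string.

Each term (from the third on) is the two preceding terms concatenated in order: term 3 = B·GB = BGB.
So term 8 is GBBGBBGBGBBGB·BGBGBBGBGBBGBBGBGBBGB.

GBBGBBGBGBBGBBGBGBBGBGBBGBBGBGBBGB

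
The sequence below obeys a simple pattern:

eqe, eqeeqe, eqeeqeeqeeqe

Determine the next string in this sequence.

Each string is two copies of the previous one concatenated.
One more doubling of eqeeqeeqeeqe gives the answer.

eqeeqeeqeeqeeqeeqeeqeeqe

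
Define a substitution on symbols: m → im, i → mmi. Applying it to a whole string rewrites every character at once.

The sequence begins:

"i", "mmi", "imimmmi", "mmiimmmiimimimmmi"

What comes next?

Rewriting the 17 symbols of mmiimmmiimimimmmi one by one yields im im mmi mmi im im im mmi mmi im mmi im mmi im im im mmi; concatenated:

imimmmimmiimimimmmimmiimmmiimmmiimimimmmi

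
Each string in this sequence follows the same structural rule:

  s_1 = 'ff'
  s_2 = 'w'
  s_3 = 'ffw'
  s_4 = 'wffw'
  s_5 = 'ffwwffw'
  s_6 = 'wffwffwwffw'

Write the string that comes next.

Each term (from the third on) is the two preceding terms concatenated in order: term 3 = ff·w = ffw.
Continuing: ffwwffw · wffwffwwffw gives term 7.

ffwwffwwffwffwwffw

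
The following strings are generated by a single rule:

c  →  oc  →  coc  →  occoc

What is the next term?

cococcoc

From term 3 onward, concatenate the second-to-last term with the last: c·oc = coc, oc·coc = occoc, …
The next term joins coc and occoc.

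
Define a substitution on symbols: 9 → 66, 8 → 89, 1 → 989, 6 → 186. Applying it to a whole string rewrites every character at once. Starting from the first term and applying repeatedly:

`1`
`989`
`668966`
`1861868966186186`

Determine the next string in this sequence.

φ(1861868966186186) expands symbol-by-symbol to 989 89 186 989 89 186 89 66 186 186 989 89 186 989 89 186; joining the 16 pieces gives the next term.

989891869898918689661861869898918698989186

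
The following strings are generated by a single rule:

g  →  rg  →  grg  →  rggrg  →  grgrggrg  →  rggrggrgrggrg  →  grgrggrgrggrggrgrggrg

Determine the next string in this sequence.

rggrggrgrggrggrgrggrgrggrggrgrggrg

This is a Fibonacci-style word recurrence s(k) = s(k−2)·s(k−1): e.g. g·rg = grg.
So term 8 is rggrggrgrggrg·grgrggrgrggrggrgrggrg.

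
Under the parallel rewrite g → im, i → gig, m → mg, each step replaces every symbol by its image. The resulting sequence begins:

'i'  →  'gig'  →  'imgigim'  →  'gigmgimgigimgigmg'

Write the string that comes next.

Applying the rule to each of the 17 symbols of gigmgimgigimgigmg gives the pieces im gig im mg im gig mg im gig im gig mg im gig im mg im, which concatenate to the answer.

imgigimmgimgigmgimgigimgigmgimgigimmgim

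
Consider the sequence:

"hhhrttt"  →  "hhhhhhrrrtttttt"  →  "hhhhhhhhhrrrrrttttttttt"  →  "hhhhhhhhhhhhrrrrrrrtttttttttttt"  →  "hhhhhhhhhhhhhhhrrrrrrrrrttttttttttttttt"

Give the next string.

Term n consists of 3n h's, followed by 2n-1 r's, followed by 3n t's (n = 1, 2, …).
For the next term, n = 6, so the run lengths are 18, 11, 18.

hhhhhhhhhhhhhhhhhhrrrrrrrrrrrtttttttttttttttttt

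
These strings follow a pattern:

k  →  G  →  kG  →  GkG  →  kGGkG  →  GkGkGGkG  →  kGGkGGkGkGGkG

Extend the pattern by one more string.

GkGkGGkGkGGkGGkGkGGkG

From term 3 onward, concatenate the second-to-last term with the last: k·G = kG, G·kG = GkG, …
Continuing: GkGkGGkG · kGGkGGkGkGGkG gives term 8.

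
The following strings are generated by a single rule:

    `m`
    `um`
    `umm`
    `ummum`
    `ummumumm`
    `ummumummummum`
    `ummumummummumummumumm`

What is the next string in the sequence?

This is a Fibonacci-style word recurrence s(k) = s(k−1)·s(k−2): e.g. um·m = umm.
The next term joins ummumummummumummumumm and ummumummummum.

ummumummummumummumummummumummummum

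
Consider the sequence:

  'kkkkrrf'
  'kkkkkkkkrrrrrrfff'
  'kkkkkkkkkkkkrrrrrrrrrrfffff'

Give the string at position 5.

Term n consists of 4n k's, followed by 4n-2 r's, followed by 2n-1 f's (n = 1, 2, …).
For term 5, n = 5, so the run lengths are 20, 18, 9.

kkkkkkkkkkkkkkkkkkkkrrrrrrrrrrrrrrrrrrfffffffff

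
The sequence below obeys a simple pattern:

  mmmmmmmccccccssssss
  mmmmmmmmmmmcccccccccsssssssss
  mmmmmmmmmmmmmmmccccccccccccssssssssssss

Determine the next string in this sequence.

mmmmmmmmmmmmmmmmmmmcccccccccccccccsssssssssssssss

Reading off run lengths: m runs 7, 11, 15; c runs 6, 9, 12; s runs 6, 9, 12 — each is linear in n, where the shown terms are n = 2, 3, 4.
Setting n = 5 gives 19, 15, 15 characters in each block.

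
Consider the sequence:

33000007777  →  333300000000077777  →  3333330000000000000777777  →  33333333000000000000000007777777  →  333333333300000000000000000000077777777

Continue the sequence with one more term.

The n-th term is 2n 3's then 4n+1 0's then n+3 7's (n = 1, 2, …).
At n = 6 the blocks have lengths 12, 25, 9.

3333333333330000000000000000000000000777777777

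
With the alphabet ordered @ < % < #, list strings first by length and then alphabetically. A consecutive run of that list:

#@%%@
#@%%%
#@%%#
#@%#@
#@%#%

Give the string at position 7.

#@#@@

Stepping forward 2 times from #@%#%: #@%#% → #@%##, then the target.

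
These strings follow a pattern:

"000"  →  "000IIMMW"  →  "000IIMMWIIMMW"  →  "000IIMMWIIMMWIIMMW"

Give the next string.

000IIMMWIIMMWIIMMWIIMMW

Every step adds IIMMW to the end: s(k+1) = s(k)·IIMMW.
So the next term is 000IIMMWIIMMWIIMMW·IIMMW.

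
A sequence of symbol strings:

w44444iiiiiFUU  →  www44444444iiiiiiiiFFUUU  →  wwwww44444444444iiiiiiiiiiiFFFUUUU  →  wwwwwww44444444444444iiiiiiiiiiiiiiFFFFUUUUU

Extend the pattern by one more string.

The n-th term is 2n-1 w's then 3n+2 4's then 3n+2 i's then n F's then n+1 U's (n = 1, 2, …).
Setting n = 5 gives 9, 17, 17, 5, 6 characters in each block.

wwwwwwwww44444444444444444iiiiiiiiiiiiiiiiiFFFFFUUUUUU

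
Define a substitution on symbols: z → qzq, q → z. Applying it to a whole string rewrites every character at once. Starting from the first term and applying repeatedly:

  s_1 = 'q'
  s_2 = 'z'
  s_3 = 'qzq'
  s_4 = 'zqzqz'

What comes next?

qzqzqzqzqzq

Expanding zqzqz: z→qzq, q→z, z→qzq, q→z, z→qzq. Concatenated: qzq z qzq z qzq.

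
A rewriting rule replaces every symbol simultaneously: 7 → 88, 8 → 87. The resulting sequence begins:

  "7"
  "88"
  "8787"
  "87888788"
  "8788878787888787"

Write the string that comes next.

Applying the rule to each of the 16 symbols of 8788878787888787 gives the pieces 87 88 87 87 87 88 87 88 87 88 87 87 87 88 87 88, which concatenate to the answer.

87888787878887888788878787888788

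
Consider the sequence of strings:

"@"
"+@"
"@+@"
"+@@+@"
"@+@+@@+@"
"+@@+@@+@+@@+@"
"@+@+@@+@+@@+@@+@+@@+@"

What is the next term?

+@@+@@+@+@@+@@+@+@@+@+@@+@@+@+@@+@

Each term (from the third on) is the two preceding terms concatenated in order: term 3 = @·+@ = @+@.
The next term joins +@@+@@+@+@@+@ and @+@+@@+@+@@+@@+@+@@+@.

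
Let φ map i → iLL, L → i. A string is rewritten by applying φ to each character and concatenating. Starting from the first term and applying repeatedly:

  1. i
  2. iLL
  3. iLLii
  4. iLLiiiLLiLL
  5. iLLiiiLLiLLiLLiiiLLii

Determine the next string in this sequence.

Applying the rule to each of the 21 symbols of iLLiiiLLiLLiLLiiiLLii gives the pieces iLL i i iLL iLL iLL i i iLL i i iLL i i iLL iLL iLL i i iLL iLL, which concatenate to the answer.

iLLiiiLLiLLiLLiiiLLiiiLLiiiLLiLLiLLiiiLLiLL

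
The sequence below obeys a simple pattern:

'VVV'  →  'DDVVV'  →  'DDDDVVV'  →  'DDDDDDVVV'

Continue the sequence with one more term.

DDDDDDDDVVV

The strings grow by a fixed prefix DD each time.
So the next term is DD·DDDDDDVVV.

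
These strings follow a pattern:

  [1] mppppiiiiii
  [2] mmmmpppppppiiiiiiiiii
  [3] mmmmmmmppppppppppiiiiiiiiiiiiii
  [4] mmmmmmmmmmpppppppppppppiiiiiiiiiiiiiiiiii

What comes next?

mmmmmmmmmmmmmppppppppppppppppiiiiiiiiiiiiiiiiiiiiii

Reading off run lengths: m runs 1, 4, 7, 10; p runs 4, 7, 10, 13; i runs 6, 10, 14, 18 — each is linear in n (n = 1, 2, …).
At n = 5 the blocks have lengths 13, 16, 22.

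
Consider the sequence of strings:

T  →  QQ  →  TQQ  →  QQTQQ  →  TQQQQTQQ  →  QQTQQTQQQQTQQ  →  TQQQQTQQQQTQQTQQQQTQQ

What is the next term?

QQTQQTQQQQTQQTQQQQTQQQQTQQTQQQQTQQ

From term 3 onward, concatenate the second-to-last term with the last: T·QQ = TQQ, QQ·TQQ = QQTQQ, …
The next term joins QQTQQTQQQQTQQ and TQQQQTQQQQTQQTQQQQTQQ.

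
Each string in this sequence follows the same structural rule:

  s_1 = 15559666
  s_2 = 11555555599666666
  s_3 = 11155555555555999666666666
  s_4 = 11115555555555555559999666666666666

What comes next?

11111555555555555555555599999666666666666666

The n-th term is n 1's then 4n-1 5's then n 9's then 3n 6's (n = 1, 2, …).
Setting n = 5 gives 5, 19, 5, 15 characters in each block.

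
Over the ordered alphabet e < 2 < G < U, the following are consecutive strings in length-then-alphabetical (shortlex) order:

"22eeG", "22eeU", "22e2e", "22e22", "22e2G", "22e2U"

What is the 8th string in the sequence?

Continuing the enumeration 2 steps past 22e2U: 22e2U → 22eGe → (answer).

22eG2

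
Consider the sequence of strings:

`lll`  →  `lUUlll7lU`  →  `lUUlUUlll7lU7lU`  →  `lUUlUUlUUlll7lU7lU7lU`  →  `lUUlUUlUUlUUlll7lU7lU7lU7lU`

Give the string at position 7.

Every step adds lUU to the front and 7lU to the end of the previous string.
From lUUlUUlUUlUUlll7lU7lU7lU7lU, 2 further steps: lUUlUUlUUlUUlll7lU7lU7lU7lU → lUUlUUlUUlUUlUUlll7lU7lU7lU7lU7lU → (answer).

lUUlUUlUUlUUlUUlUUlll7lU7lU7lU7lU7lU7lU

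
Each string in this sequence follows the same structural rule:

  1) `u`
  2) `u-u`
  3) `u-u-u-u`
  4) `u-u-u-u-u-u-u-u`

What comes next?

Each string is two copies of the previous one joined by '-'.
So the next term is two copies of u-u-u-u-u-u-u-u with '-' between the halves.

u-u-u-u-u-u-u-u-u-u-u-u-u-u-u-u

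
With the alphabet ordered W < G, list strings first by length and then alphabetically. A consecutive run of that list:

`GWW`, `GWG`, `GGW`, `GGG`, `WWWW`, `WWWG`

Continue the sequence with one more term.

WWGW

The successor of WWWG increments the rightmost position that isn't already G and resets every position after it to W.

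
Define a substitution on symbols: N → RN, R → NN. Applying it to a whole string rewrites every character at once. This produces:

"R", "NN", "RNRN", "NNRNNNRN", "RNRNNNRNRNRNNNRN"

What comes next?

Applying the rule to each of the 16 symbols of RNRNNNRNRNRNNNRN gives the pieces NN RN NN RN RN RN NN RN NN RN NN RN RN RN NN RN, which concatenate to the answer.

NNRNNNRNRNRNNNRNNNRNNNRNRNRNNNRN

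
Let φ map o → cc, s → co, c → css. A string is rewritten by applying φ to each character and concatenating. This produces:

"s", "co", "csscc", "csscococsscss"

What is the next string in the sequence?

csscococsscccsscccsscococsscoco

Applying the rule to each of the 13 symbols of csscococsscss gives the pieces css co co css cc css cc css co co css co co, which concatenate to the answer.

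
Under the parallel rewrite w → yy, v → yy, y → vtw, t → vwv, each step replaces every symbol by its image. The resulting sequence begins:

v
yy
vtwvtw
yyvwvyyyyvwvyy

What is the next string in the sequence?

vtwvtwyyyyyyvtwvtwvtwvtwyyyyyyvtwvtw

Applying the rule to each of the 14 symbols of yyvwvyyyyvwvyy gives the pieces vtw vtw yy yy yy vtw vtw vtw vtw yy yy yy vtw vtw, which concatenate to the answer.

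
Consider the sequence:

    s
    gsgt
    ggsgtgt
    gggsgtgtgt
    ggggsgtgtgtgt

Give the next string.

Every step adds g to the front and gt to the end of the previous string.
One more step from ggggsgtgtgtgt gives the answer.

gggggsgtgtgtgtgt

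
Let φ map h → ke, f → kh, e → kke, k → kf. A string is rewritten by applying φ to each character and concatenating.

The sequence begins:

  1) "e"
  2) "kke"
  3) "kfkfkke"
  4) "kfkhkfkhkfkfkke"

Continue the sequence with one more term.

kfkhkfkekfkhkfkekfkhkfkhkfkfkke

Replace each of the 15 characters of kfkhkfkhkfkfkke in place — kf kh kf ke kf kh kf ke kf kh kf kh kf kf kke — and concatenate.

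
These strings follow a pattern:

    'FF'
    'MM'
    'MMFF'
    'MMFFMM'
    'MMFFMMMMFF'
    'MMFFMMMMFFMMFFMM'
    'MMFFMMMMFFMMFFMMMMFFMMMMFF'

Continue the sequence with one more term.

Each term (from the third on) is the previous term followed by the one before it: term 3 = MM·FF = MMFF.
So term 8 is MMFFMMMMFFMMFFMMMMFFMMMMFF·MMFFMMMMFFMMFFMM.

MMFFMMMMFFMMFFMMMMFFMMMMFFMMFFMMMMFFMMFFMM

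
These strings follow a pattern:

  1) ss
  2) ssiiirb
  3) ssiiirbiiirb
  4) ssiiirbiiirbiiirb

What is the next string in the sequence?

ssiiirbiiirbiiirbiiirb

Every step adds iiirb to the end: s(k+1) = s(k)·iiirb.
One more step from ssiiirbiiirbiiirb gives the answer.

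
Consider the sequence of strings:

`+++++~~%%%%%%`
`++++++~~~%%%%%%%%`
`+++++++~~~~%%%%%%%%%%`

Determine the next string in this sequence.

++++++++~~~~~%%%%%%%%%%%%

Each string has the form +^{n+2} ~^{n-1} %^{2n}, where the shown terms are n = 3, 4, 5.
For the next term, n = 6, so the run lengths are 8, 5, 12.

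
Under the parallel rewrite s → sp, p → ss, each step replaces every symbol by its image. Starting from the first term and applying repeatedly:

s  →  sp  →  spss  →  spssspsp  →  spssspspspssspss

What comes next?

spssspspspssspssspssspspspssspsp

Applying the rule to each of the 16 symbols of spssspspspssspss gives the pieces sp ss sp sp sp ss sp ss sp ss sp sp sp ss sp sp, which concatenate to the answer.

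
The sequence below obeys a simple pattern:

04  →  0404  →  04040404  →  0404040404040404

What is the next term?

04040404040404040404040404040404

Each string is two copies of the previous one concatenated.
So the next term is two copies of 0404040404040404.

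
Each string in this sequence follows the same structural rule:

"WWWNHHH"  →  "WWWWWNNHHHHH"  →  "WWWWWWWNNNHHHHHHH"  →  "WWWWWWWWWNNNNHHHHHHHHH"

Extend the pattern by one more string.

Term n consists of 2n+1 W's, followed by n N's, followed by 2n+1 H's (n = 1, 2, …).
At n = 5 the blocks have lengths 11, 5, 11.

WWWWWWWWWWWNNNNNHHHHHHHHHHH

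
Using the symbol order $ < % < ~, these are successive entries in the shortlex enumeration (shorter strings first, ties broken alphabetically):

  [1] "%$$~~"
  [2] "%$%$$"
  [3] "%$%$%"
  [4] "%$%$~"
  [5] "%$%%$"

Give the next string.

The successor of %$%%$ increments the rightmost position that isn't already ~ and resets every position after it to $.

%$%%%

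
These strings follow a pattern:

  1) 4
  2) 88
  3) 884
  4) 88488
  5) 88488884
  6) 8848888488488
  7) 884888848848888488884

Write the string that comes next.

8848888488488884888848848888488488

Each term (from the third on) is the previous term followed by the one before it: term 3 = 88·4 = 884.
Continuing: 884888848848888488884 · 8848888488488 gives term 8.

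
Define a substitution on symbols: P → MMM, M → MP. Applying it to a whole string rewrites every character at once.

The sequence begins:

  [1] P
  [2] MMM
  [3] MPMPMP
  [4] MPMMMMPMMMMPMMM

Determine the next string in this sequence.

Rewriting the 15 symbols of MPMMMMPMMMMPMMM one by one yields MP MMM MP MP MP MP MMM MP MP MP MP MMM MP MP MP; concatenated:

MPMMMMPMPMPMPMMMMPMPMPMPMMMMPMPMP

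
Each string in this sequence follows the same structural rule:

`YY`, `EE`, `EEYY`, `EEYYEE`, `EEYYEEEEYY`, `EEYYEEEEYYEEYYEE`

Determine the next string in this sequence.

EEYYEEEEYYEEYYEEEEYYEEEEYY

From term 3 onward, concatenate the last term with the second-to-last: EE·YY = EEYY, EEYY·EE = EEYYEE, …
Continuing: EEYYEEEEYYEEYYEE · EEYYEEEEYY gives term 7.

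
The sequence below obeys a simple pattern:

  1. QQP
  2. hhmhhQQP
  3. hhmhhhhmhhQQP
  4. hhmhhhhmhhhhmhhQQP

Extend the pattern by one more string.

hhmhhhhmhhhhmhhhhmhhQQP

The strings grow by a fixed prefix hhmhh each time.
So the next term is hhmhh·hhmhhhhmhhhhmhhQQP.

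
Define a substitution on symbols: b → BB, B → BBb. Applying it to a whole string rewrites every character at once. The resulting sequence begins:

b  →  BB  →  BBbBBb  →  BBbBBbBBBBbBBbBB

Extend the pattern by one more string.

BBbBBbBBBBbBBbBBBBbBBbBBbBBbBBBBbBBbBBBBbBBb

Replace each of the 16 characters of BBbBBbBBBBbBBbBB in place — BBb BBb BB BBb BBb BB BBb BBb BBb BBb BB BBb BBb BB BBb BBb — and concatenate.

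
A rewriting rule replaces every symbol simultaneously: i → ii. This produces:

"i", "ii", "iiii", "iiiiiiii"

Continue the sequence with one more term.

iiiiiiiiiiiiiiii

Expanding iiiiiiii: i→ii, i→ii, i→ii, i→ii, i→ii, i→ii, i→ii, i→ii. Concatenated: ii ii ii ii ii ii ii ii.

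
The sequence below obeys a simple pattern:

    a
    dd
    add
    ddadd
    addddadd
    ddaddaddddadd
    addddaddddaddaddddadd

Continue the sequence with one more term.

This is a Fibonacci-style word recurrence s(k) = s(k−2)·s(k−1): e.g. a·dd = add.
The next term joins ddaddaddddadd and addddaddddaddaddddadd.

ddaddaddddaddaddddaddddaddaddddadd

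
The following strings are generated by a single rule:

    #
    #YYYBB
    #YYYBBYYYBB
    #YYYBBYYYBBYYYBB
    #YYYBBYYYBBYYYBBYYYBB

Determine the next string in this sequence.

The strings grow by a fixed suffix YYYBB each time.
Applying this once more to #YYYBBYYYBBYYYBBYYYBB:

#YYYBBYYYBBYYYBBYYYBBYYYBB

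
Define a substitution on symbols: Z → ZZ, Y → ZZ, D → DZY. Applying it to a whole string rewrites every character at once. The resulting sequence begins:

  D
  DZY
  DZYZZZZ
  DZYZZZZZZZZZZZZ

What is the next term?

DZYZZZZZZZZZZZZZZZZZZZZZZZZZZZZ

Applying the rule to each of the 15 symbols of DZYZZZZZZZZZZZZ gives the pieces DZY ZZ ZZ ZZ ZZ ZZ ZZ ZZ ZZ ZZ ZZ ZZ ZZ ZZ ZZ, which concatenate to the answer.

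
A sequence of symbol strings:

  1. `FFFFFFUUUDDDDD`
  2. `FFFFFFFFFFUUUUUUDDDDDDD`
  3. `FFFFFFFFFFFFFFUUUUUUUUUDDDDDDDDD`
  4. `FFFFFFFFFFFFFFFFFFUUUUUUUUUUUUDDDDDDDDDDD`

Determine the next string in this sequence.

FFFFFFFFFFFFFFFFFFFFFFUUUUUUUUUUUUUUUDDDDDDDDDDDDD

Reading off run lengths: F runs 6, 10, 14, 18; U runs 3, 6, 9, 12; D runs 5, 7, 9, 11 — each is linear in n (n = 1, 2, …).
At n = 5 the blocks have lengths 22, 15, 13.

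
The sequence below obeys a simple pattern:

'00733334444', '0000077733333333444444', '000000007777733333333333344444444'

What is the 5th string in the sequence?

Reading off run lengths: 0 runs 2, 5, 8; 7 runs 1, 3, 5; 3 runs 4, 8, 12; 4 runs 4, 6, 8 — each is linear in n (n = 1, 2, …).
At n = 5 the blocks have lengths 14, 9, 20, 12.

0000000000000077777777733333333333333333333444444444444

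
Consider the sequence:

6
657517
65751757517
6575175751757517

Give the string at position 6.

65751757517575175751757517

The strings grow by a fixed suffix 57517 each time.
From 6575175751757517, 2 further steps: 6575175751757517 → 657517575175751757517 → (answer).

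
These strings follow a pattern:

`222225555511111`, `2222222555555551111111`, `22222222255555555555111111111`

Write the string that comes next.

222222222225555555555555511111111111

Reading off run lengths: 2 runs 5, 7, 9; 5 runs 5, 8, 11; 1 runs 5, 7, 9 — each is linear in n, where the shown terms are n = 2, 3, 4.
Setting n = 5 gives 11, 14, 11 characters in each block.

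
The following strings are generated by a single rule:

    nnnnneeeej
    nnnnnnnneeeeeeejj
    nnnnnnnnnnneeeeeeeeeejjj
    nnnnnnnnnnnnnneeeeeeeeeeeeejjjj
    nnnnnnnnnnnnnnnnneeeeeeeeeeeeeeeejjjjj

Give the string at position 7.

nnnnnnnnnnnnnnnnnnnnnnneeeeeeeeeeeeeeeeeeeeeejjjjjjj

The n-th term is 3n+2 n's then 3n+1 e's then n j's (n = 1, 2, …).
Setting n = 7 gives 23, 22, 7 characters in each block.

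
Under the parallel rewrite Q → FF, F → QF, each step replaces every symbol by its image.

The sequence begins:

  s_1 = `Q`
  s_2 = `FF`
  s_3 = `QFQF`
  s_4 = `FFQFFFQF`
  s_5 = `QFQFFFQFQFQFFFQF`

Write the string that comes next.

FFQFFFQFQFQFFFQFFFQFFFQFQFQFFFQF

φ(QFQFFFQFQFQFFFQF) expands symbol-by-symbol to FF QF FF QF QF QF FF QF FF QF FF QF QF QF FF QF; joining the 16 pieces gives the next term.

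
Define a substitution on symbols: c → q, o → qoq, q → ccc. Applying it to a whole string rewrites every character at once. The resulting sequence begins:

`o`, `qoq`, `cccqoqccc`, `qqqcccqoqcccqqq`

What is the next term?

φ(qqqcccqoqcccqqq) expands symbol-by-symbol to ccc ccc ccc q q q ccc qoq ccc q q q ccc ccc ccc; joining the 15 pieces gives the next term.

cccccccccqqqcccqoqcccqqqccccccccc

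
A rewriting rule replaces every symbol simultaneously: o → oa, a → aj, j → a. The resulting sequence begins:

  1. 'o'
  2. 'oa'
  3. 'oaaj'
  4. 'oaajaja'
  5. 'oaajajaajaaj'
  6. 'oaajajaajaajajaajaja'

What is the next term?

oaajajaajaajajaajajaajaajajaajaaj

Applying the rule to each of the 20 symbols of oaajajaajaajajaajaja gives the pieces oa aj aj a aj a aj aj a aj aj a aj a aj aj a aj a aj, which concatenate to the answer.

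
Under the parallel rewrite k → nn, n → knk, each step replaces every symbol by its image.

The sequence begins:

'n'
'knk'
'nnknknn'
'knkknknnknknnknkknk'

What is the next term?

φ(knkknknnknknnknkknk) expands symbol-by-symbol to nn knk nn nn knk nn knk knk nn knk nn knk knk nn knk nn nn knk nn; joining the 19 pieces gives the next term.

nnknknnnnknknnknkknknnknknnknkknknnknknnnnknknn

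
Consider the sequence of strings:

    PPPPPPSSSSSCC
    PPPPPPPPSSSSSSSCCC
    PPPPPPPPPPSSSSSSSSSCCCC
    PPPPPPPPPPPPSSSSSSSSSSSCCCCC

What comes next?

Term n consists of 2n P's, followed by 2n-1 S's, followed by n-1 C's, where the shown terms are n = 3, 4, 5, 6.
Setting n = 7 gives 14, 13, 6 characters in each block.

PPPPPPPPPPPPPPSSSSSSSSSSSSSCCCCCC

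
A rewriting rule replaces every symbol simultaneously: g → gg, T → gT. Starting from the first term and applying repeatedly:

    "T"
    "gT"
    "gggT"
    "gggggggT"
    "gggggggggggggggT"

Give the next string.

gggggggggggggggggggggggggggggggT

φ(gggggggggggggggT) expands symbol-by-symbol to gg gg gg gg gg gg gg gg gg gg gg gg gg gg gg gT; joining the 16 pieces gives the next term.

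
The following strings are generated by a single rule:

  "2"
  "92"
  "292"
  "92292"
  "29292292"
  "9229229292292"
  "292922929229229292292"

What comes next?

Each term (from the third on) is the two preceding terms concatenated in order: term 3 = 2·92 = 292.
Continuing: 9229229292292 · 292922929229229292292 gives term 8.

9229229292292292922929229229292292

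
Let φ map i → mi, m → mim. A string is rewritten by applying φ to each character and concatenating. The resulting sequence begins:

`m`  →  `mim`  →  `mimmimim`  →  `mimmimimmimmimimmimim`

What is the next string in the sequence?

mimmimimmimmimimmimimmimmimimmimmimimmimimmimmimimmimim

φ(mimmimimmimmimimmimim) expands symbol-by-symbol to mim mi mim mim mi mim mi mim mim mi mim mim mi mim mi mim mim mi mim mi mim; joining the 21 pieces gives the next term.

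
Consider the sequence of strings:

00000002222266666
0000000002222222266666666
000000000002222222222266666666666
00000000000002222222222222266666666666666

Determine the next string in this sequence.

Each string has the form 0^{2n+3} 2^{3n-1} 6^{3n-1}, where the shown terms are n = 2, 3, 4, 5.
For the next term, n = 6, so the run lengths are 15, 17, 17.

0000000000000002222222222222222266666666666666666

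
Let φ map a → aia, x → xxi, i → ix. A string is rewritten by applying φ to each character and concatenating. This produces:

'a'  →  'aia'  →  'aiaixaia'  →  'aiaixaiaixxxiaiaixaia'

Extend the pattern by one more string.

φ(aiaixaiaixxxiaiaixaia) expands symbol-by-symbol to aia ix aia ix xxi aia ix aia ix xxi xxi xxi ix aia ix aia ix xxi aia ix aia; joining the 21 pieces gives the next term.

aiaixaiaixxxiaiaixaiaixxxixxixxiixaiaixaiaixxxiaiaixaia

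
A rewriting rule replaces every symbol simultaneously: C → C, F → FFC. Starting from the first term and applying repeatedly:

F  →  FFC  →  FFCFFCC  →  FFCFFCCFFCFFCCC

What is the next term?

Rewriting the 15 symbols of FFCFFCCFFCFFCCC one by one yields FFC FFC C FFC FFC C C FFC FFC C FFC FFC C C C; concatenated:

FFCFFCCFFCFFCCCFFCFFCCFFCFFCCCC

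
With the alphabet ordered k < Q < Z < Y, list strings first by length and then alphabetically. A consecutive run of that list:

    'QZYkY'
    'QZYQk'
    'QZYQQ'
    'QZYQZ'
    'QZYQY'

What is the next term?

QZYZk

Treat QZYQY as a base-4 numeral over the given alphabet and add one, carrying through any trailing Y's.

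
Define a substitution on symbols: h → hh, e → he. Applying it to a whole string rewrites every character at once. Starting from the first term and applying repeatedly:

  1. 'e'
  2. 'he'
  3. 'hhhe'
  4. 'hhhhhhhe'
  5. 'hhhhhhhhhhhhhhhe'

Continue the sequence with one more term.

Rewriting the 16 symbols of hhhhhhhhhhhhhhhe one by one yields hh hh hh hh hh hh hh hh hh hh hh hh hh hh hh he; concatenated:

hhhhhhhhhhhhhhhhhhhhhhhhhhhhhhhe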